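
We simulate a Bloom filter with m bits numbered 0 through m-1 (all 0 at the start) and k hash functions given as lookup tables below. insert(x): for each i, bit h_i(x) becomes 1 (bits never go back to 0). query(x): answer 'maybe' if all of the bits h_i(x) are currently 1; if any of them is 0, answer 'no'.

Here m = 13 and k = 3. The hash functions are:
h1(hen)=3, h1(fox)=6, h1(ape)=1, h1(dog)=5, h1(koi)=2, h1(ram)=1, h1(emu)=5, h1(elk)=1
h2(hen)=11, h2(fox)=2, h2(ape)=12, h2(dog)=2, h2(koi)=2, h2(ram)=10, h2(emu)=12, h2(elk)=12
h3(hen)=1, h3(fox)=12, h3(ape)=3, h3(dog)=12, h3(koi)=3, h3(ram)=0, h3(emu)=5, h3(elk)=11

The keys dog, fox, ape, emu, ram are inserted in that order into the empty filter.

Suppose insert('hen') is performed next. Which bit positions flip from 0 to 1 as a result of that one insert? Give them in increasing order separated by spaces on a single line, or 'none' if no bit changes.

Answer: 11

Derivation:
Start: bits=0000000000000
After insert 'dog': sets bits 2 5 12 -> bits=0010010000001
After insert 'fox': sets bits 2 6 12 -> bits=0010011000001
After insert 'ape': sets bits 1 3 12 -> bits=0111011000001
After insert 'emu': sets bits 5 12 -> bits=0111011000001
After insert 'ram': sets bits 0 1 10 -> bits=1111011000101
insert 'hen' would touch bits 1 3 11; currently bit1=1, bit3=1, bit11=0
Bits that are 0 among those (would change 0->1): 11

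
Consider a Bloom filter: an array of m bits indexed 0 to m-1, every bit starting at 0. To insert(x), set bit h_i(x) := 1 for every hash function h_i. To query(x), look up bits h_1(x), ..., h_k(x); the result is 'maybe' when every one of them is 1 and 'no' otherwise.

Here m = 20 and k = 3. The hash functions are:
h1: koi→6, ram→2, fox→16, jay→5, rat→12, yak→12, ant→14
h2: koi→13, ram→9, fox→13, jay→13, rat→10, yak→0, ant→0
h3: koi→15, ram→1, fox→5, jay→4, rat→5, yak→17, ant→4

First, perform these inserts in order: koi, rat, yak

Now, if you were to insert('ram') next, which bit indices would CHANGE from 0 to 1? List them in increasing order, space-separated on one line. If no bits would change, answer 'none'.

Start: bits=00000000000000000000
After insert 'koi': sets bits 6 13 15 -> bits=00000010000001010000
After insert 'rat': sets bits 5 10 12 -> bits=00000110001011010000
After insert 'yak': sets bits 0 12 17 -> bits=10000110001011010100
insert 'ram' would touch bits 1 2 9; currently bit1=0, bit2=0, bit9=0
Bits that are 0 among those (would change 0->1): 1 2 9

Answer: 1 2 9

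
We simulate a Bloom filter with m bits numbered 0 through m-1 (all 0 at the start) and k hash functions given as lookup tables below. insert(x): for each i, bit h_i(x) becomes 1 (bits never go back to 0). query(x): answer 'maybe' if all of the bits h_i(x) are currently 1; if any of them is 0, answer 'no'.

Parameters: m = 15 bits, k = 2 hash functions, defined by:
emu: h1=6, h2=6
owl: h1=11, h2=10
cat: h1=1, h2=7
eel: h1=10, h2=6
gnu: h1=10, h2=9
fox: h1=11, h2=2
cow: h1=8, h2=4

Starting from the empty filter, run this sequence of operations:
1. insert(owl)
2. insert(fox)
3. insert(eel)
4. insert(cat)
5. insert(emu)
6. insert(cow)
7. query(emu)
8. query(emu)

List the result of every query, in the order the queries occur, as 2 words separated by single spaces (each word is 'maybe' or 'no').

Start: bits=000000000000000
Op 1: insert owl -> sets bits 10 11 -> bits=000000000011000
Op 2: insert fox -> sets bits 2 11 -> bits=001000000011000
Op 3: insert eel -> sets bits 6 10 -> bits=001000100011000
Op 4: insert cat -> sets bits 1 7 -> bits=011000110011000
Op 5: insert emu -> sets bits 6 -> bits=011000110011000
Op 6: insert cow -> sets bits 4 8 -> bits=011010111011000
Op 7: query emu -> checks bit6=1 (all 1) -> maybe
Op 8: query emu -> checks bit6=1 (all 1) -> maybe
Query results in order: maybe maybe

Answer: maybe maybe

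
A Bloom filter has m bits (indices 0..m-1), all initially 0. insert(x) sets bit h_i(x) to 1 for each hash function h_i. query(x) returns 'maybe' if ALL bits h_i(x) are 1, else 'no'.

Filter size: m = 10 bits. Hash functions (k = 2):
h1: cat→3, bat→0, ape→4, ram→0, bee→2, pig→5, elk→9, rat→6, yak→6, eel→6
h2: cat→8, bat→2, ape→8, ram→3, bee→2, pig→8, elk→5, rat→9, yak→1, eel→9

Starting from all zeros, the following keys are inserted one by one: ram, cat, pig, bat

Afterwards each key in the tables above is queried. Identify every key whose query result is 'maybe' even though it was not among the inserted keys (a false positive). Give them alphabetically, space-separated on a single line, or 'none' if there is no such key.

Start: bits=0000000000
After insert 'ram': sets bits 0 3 -> bits=1001000000
After insert 'cat': sets bits 3 8 -> bits=1001000010
After insert 'pig': sets bits 5 8 -> bits=1001010010
After insert 'bat': sets bits 0 2 -> bits=1011010010
Not inserted: ape bee eel elk rat yak — query each against bits=1011010010:
query ape: checks bit4=0, bit8=1 (has a 0) -> no => not a false positive
query bee: checks bit2=1 (all 1) -> maybe => FALSE POSITIVE
query eel: checks bit6=0, bit9=0 (has a 0) -> no => not a false positive
query elk: checks bit5=1, bit9=0 (has a 0) -> no => not a false positive
query rat: checks bit6=0, bit9=0 (has a 0) -> no => not a false positive
query yak: checks bit1=0, bit6=0 (has a 0) -> no => not a false positive
False positives (alphabetical): bee

Answer: bee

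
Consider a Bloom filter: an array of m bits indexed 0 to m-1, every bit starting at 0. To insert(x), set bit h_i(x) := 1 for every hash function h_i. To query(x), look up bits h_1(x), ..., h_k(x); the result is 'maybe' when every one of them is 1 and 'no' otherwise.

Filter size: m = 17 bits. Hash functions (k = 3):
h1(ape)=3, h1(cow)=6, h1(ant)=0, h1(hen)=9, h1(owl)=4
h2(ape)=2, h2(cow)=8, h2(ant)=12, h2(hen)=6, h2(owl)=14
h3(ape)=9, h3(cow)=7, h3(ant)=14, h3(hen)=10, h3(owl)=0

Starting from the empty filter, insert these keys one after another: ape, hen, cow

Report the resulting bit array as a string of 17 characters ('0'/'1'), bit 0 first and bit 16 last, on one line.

Answer: 00110011111000000

Derivation:
Start: bits=00000000000000000
After insert 'ape': sets bits 2 3 9 -> bits=00110000010000000
After insert 'hen': sets bits 6 9 10 -> bits=00110010011000000
After insert 'cow': sets bits 6 7 8 -> bits=00110011111000000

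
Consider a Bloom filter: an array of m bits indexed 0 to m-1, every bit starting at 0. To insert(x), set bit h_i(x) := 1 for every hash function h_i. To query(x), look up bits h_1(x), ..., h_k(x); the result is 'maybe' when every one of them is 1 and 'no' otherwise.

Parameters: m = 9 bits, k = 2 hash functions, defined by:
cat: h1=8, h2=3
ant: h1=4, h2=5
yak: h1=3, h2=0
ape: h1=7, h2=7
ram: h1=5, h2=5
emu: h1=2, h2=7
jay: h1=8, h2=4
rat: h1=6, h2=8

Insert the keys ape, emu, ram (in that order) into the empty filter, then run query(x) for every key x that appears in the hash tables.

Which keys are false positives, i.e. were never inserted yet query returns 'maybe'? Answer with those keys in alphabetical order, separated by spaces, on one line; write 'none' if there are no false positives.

Answer: none

Derivation:
Start: bits=000000000
After insert 'ape': sets bits 7 -> bits=000000010
After insert 'emu': sets bits 2 7 -> bits=001000010
After insert 'ram': sets bits 5 -> bits=001001010
Not inserted: ant cat jay rat yak — query each against bits=001001010:
query ant: checks bit4=0, bit5=1 (has a 0) -> no => not a false positive
query cat: checks bit3=0, bit8=0 (has a 0) -> no => not a false positive
query jay: checks bit4=0, bit8=0 (has a 0) -> no => not a false positive
query rat: checks bit6=0, bit8=0 (has a 0) -> no => not a false positive
query yak: checks bit0=0, bit3=0 (has a 0) -> no => not a false positive
False positives (alphabetical): none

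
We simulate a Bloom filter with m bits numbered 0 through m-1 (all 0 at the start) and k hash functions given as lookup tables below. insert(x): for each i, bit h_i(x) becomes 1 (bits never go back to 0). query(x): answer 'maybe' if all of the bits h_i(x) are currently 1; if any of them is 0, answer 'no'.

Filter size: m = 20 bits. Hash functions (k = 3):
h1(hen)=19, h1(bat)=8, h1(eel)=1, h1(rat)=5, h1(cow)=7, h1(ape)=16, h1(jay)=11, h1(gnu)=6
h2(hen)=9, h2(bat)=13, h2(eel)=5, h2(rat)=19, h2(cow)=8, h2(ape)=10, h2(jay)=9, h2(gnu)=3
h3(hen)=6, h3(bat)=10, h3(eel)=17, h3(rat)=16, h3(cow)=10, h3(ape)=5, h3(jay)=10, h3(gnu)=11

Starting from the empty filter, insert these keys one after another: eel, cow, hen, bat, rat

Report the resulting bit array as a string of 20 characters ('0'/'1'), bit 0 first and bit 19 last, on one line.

Answer: 01000111111001001101

Derivation:
Start: bits=00000000000000000000
After insert 'eel': sets bits 1 5 17 -> bits=01000100000000000100
After insert 'cow': sets bits 7 8 10 -> bits=01000101101000000100
After insert 'hen': sets bits 6 9 19 -> bits=01000111111000000101
After insert 'bat': sets bits 8 10 13 -> bits=01000111111001000101
After insert 'rat': sets bits 5 16 19 -> bits=01000111111001001101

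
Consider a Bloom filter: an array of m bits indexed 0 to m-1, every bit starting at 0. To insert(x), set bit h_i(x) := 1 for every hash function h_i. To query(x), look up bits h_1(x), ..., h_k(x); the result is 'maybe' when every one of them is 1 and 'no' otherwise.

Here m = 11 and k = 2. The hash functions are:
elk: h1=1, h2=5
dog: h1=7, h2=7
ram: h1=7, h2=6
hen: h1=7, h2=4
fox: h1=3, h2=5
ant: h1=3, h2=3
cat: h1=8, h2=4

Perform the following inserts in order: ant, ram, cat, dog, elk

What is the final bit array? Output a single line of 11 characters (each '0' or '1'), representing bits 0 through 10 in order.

Answer: 01011111100

Derivation:
Start: bits=00000000000
After insert 'ant': sets bits 3 -> bits=00010000000
After insert 'ram': sets bits 6 7 -> bits=00010011000
After insert 'cat': sets bits 4 8 -> bits=00011011100
After insert 'dog': sets bits 7 -> bits=00011011100
After insert 'elk': sets bits 1 5 -> bits=01011111100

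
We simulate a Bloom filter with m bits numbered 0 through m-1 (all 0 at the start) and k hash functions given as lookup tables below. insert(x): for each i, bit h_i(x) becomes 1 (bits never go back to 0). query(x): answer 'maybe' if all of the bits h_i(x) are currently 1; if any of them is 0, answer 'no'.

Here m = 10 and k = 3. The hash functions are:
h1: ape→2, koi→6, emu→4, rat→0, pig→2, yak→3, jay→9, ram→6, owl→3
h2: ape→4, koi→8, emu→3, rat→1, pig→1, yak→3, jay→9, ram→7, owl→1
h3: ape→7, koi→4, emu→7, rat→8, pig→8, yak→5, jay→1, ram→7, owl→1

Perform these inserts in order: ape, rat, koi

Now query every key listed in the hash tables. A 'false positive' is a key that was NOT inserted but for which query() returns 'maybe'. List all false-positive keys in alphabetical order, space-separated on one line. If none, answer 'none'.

Start: bits=0000000000
After insert 'ape': sets bits 2 4 7 -> bits=0010100100
After insert 'rat': sets bits 0 1 8 -> bits=1110100110
After insert 'koi': sets bits 4 6 8 -> bits=1110101110
Not inserted: emu jay owl pig ram yak — query each against bits=1110101110:
query emu: checks bit3=0, bit4=1, bit7=1 (has a 0) -> no => not a false positive
query jay: checks bit1=1, bit9=0 (has a 0) -> no => not a false positive
query owl: checks bit1=1, bit3=0 (has a 0) -> no => not a false positive
query pig: checks bit1=1, bit2=1, bit8=1 (all 1) -> maybe => FALSE POSITIVE
query ram: checks bit6=1, bit7=1 (all 1) -> maybe => FALSE POSITIVE
query yak: checks bit3=0, bit5=0 (has a 0) -> no => not a false positive
False positives (alphabetical): pig ram

Answer: pig ram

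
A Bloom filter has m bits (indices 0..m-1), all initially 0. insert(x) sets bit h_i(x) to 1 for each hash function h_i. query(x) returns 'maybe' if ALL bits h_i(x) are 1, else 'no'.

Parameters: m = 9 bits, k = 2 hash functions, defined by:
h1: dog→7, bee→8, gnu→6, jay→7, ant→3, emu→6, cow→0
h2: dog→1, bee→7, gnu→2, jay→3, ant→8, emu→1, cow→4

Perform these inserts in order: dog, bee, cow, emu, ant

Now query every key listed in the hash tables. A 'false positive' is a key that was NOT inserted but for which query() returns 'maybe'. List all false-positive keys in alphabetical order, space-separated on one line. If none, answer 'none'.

Answer: jay

Derivation:
Start: bits=000000000
After insert 'dog': sets bits 1 7 -> bits=010000010
After insert 'bee': sets bits 7 8 -> bits=010000011
After insert 'cow': sets bits 0 4 -> bits=110010011
After insert 'emu': sets bits 1 6 -> bits=110010111
After insert 'ant': sets bits 3 8 -> bits=110110111
Not inserted: gnu jay — query each against bits=110110111:
query gnu: checks bit2=0, bit6=1 (has a 0) -> no => not a false positive
query jay: checks bit3=1, bit7=1 (all 1) -> maybe => FALSE POSITIVE
False positives (alphabetical): jay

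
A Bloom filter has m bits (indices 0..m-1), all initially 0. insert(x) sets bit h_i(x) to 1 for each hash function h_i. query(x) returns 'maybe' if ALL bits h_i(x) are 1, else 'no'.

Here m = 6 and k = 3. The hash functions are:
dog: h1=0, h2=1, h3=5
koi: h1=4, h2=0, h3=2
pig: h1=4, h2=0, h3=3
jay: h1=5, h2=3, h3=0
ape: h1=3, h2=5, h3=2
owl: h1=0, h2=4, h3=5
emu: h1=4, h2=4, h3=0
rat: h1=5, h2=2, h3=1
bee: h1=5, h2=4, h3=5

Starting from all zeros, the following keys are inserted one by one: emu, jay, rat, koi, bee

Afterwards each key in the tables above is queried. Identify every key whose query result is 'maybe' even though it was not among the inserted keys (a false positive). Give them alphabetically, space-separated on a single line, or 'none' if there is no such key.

Answer: ape dog owl pig

Derivation:
Start: bits=000000
After insert 'emu': sets bits 0 4 -> bits=100010
After insert 'jay': sets bits 0 3 5 -> bits=100111
After insert 'rat': sets bits 1 2 5 -> bits=111111
After insert 'koi': sets bits 0 2 4 -> bits=111111
After insert 'bee': sets bits 4 5 -> bits=111111
Not inserted: ape dog owl pig — query each against bits=111111:
query ape: checks bit2=1, bit3=1, bit5=1 (all 1) -> maybe => FALSE POSITIVE
query dog: checks bit0=1, bit1=1, bit5=1 (all 1) -> maybe => FALSE POSITIVE
query owl: checks bit0=1, bit4=1, bit5=1 (all 1) -> maybe => FALSE POSITIVE
query pig: checks bit0=1, bit3=1, bit4=1 (all 1) -> maybe => FALSE POSITIVE
False positives (alphabetical): ape dog owl pig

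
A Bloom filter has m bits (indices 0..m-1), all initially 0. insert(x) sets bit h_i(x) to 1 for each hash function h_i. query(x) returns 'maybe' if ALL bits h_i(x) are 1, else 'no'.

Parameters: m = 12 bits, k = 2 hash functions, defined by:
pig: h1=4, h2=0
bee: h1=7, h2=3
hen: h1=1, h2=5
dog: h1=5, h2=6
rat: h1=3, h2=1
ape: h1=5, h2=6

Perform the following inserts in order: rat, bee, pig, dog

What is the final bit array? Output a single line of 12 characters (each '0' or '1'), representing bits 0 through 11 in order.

Start: bits=000000000000
After insert 'rat': sets bits 1 3 -> bits=010100000000
After insert 'bee': sets bits 3 7 -> bits=010100010000
After insert 'pig': sets bits 0 4 -> bits=110110010000
After insert 'dog': sets bits 5 6 -> bits=110111110000

Answer: 110111110000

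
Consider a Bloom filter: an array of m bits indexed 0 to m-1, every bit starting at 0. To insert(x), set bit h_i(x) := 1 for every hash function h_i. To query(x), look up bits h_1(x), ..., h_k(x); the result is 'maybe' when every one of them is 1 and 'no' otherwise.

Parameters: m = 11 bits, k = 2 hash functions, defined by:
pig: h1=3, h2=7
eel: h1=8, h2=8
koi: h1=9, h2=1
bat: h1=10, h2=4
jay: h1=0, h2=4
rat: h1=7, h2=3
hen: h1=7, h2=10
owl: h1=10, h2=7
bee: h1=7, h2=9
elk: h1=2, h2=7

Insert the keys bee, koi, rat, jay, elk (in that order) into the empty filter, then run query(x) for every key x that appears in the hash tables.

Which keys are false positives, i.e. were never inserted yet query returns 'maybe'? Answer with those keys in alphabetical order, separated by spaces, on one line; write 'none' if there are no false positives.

Start: bits=00000000000
After insert 'bee': sets bits 7 9 -> bits=00000001010
After insert 'koi': sets bits 1 9 -> bits=01000001010
After insert 'rat': sets bits 3 7 -> bits=01010001010
After insert 'jay': sets bits 0 4 -> bits=11011001010
After insert 'elk': sets bits 2 7 -> bits=11111001010
Not inserted: bat eel hen owl pig — query each against bits=11111001010:
query bat: checks bit4=1, bit10=0 (has a 0) -> no => not a false positive
query eel: checks bit8=0 (has a 0) -> no => not a false positive
query hen: checks bit7=1, bit10=0 (has a 0) -> no => not a false positive
query owl: checks bit7=1, bit10=0 (has a 0) -> no => not a false positive
query pig: checks bit3=1, bit7=1 (all 1) -> maybe => FALSE POSITIVE
False positives (alphabetical): pig

Answer: pig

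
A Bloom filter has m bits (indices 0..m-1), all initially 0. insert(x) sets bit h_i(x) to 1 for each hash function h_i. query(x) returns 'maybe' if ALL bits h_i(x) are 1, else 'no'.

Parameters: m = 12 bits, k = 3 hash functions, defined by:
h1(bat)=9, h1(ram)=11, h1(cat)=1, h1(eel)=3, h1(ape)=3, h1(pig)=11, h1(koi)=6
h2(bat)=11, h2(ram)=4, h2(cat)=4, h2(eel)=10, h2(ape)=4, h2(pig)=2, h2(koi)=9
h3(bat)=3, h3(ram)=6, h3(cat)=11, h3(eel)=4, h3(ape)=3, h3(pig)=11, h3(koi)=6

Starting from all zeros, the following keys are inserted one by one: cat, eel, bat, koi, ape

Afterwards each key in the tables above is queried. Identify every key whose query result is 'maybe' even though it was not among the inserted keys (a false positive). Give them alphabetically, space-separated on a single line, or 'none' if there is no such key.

Start: bits=000000000000
After insert 'cat': sets bits 1 4 11 -> bits=010010000001
After insert 'eel': sets bits 3 4 10 -> bits=010110000011
After insert 'bat': sets bits 3 9 11 -> bits=010110000111
After insert 'koi': sets bits 6 9 -> bits=010110100111
After insert 'ape': sets bits 3 4 -> bits=010110100111
Not inserted: pig ram — query each against bits=010110100111:
query pig: checks bit2=0, bit11=1 (has a 0) -> no => not a false positive
query ram: checks bit4=1, bit6=1, bit11=1 (all 1) -> maybe => FALSE POSITIVE
False positives (alphabetical): ram

Answer: ram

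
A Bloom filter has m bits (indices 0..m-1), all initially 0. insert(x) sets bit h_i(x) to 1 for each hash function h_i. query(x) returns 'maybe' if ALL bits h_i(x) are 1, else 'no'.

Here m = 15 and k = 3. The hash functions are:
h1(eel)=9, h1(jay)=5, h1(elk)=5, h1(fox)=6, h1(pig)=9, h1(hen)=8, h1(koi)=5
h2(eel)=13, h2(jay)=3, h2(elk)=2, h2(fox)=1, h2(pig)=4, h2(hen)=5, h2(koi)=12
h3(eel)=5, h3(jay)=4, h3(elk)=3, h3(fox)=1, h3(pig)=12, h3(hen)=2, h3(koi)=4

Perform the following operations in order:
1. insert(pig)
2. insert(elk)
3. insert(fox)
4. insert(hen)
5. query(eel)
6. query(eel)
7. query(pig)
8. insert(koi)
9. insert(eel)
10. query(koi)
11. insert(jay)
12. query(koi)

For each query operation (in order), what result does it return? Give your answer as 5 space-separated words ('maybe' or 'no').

Answer: no no maybe maybe maybe

Derivation:
Start: bits=000000000000000
Op 1: insert pig -> sets bits 4 9 12 -> bits=000010000100100
Op 2: insert elk -> sets bits 2 3 5 -> bits=001111000100100
Op 3: insert fox -> sets bits 1 6 -> bits=011111100100100
Op 4: insert hen -> sets bits 2 5 8 -> bits=011111101100100
Op 5: query eel -> checks bit5=1, bit9=1, bit13=0 (has a 0) -> no
Op 6: query eel -> checks bit5=1, bit9=1, bit13=0 (has a 0) -> no
Op 7: query pig -> checks bit4=1, bit9=1, bit12=1 (all 1) -> maybe
Op 8: insert koi -> sets bits 4 5 12 -> bits=011111101100100
Op 9: insert eel -> sets bits 5 9 13 -> bits=011111101100110
Op 10: query koi -> checks bit4=1, bit5=1, bit12=1 (all 1) -> maybe
Op 11: insert jay -> sets bits 3 4 5 -> bits=011111101100110
Op 12: query koi -> checks bit4=1, bit5=1, bit12=1 (all 1) -> maybe
Query results in order: no no maybe maybe maybe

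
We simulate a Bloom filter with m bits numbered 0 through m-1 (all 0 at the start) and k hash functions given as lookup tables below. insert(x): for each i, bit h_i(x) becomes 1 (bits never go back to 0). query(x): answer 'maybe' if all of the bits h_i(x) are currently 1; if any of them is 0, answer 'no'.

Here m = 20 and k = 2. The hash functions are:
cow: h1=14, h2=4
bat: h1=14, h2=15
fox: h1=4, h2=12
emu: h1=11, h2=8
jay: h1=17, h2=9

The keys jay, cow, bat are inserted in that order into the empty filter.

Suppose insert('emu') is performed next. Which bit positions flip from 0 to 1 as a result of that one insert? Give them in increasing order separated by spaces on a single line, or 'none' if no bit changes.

Start: bits=00000000000000000000
After insert 'jay': sets bits 9 17 -> bits=00000000010000000100
After insert 'cow': sets bits 4 14 -> bits=00001000010000100100
After insert 'bat': sets bits 14 15 -> bits=00001000010000110100
insert 'emu' would touch bits 8 11; currently bit8=0, bit11=0
Bits that are 0 among those (would change 0->1): 8 11

Answer: 8 11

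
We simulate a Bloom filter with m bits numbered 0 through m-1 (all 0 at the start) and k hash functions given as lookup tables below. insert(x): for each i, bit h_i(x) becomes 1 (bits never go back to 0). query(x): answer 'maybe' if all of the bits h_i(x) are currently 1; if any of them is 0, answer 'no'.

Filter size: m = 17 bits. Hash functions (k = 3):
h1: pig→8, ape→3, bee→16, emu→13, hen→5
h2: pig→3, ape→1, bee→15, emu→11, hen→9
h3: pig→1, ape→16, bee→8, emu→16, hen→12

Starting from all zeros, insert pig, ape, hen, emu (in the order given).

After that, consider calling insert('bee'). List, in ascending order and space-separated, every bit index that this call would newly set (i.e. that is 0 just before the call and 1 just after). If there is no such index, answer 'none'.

Answer: 15

Derivation:
Start: bits=00000000000000000
After insert 'pig': sets bits 1 3 8 -> bits=01010000100000000
After insert 'ape': sets bits 1 3 16 -> bits=01010000100000001
After insert 'hen': sets bits 5 9 12 -> bits=01010100110010001
After insert 'emu': sets bits 11 13 16 -> bits=01010100110111001
insert 'bee' would touch bits 8 15 16; currently bit8=1, bit15=0, bit16=1
Bits that are 0 among those (would change 0->1): 15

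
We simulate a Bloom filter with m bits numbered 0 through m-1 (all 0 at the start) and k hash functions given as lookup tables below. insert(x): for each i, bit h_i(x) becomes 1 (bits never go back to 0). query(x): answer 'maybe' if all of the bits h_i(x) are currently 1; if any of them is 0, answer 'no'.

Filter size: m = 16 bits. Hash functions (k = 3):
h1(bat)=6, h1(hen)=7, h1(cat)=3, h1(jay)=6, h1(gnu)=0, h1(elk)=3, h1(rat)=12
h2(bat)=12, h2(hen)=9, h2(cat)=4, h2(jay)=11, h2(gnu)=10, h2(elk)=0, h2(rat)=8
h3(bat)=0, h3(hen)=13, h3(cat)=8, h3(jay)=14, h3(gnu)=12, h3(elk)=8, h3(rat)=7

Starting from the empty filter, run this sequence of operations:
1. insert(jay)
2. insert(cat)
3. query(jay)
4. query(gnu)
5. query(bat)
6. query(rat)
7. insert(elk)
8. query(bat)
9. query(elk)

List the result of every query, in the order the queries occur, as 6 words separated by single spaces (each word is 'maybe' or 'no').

Answer: maybe no no no no maybe

Derivation:
Start: bits=0000000000000000
Op 1: insert jay -> sets bits 6 11 14 -> bits=0000001000010010
Op 2: insert cat -> sets bits 3 4 8 -> bits=0001101010010010
Op 3: query jay -> checks bit6=1, bit11=1, bit14=1 (all 1) -> maybe
Op 4: query gnu -> checks bit0=0, bit10=0, bit12=0 (has a 0) -> no
Op 5: query bat -> checks bit0=0, bit6=1, bit12=0 (has a 0) -> no
Op 6: query rat -> checks bit7=0, bit8=1, bit12=0 (has a 0) -> no
Op 7: insert elk -> sets bits 0 3 8 -> bits=1001101010010010
Op 8: query bat -> checks bit0=1, bit6=1, bit12=0 (has a 0) -> no
Op 9: query elk -> checks bit0=1, bit3=1, bit8=1 (all 1) -> maybe
Query results in order: maybe no no no no maybe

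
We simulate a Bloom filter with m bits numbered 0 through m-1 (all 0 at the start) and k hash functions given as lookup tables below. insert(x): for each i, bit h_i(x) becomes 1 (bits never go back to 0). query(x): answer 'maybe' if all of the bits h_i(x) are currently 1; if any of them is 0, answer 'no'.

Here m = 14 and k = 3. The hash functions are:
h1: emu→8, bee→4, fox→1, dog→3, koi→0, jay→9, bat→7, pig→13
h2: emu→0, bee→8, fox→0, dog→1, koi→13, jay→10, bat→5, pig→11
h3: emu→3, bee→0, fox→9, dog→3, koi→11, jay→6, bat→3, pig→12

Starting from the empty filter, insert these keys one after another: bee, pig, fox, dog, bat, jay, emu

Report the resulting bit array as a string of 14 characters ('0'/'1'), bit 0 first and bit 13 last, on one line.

Start: bits=00000000000000
After insert 'bee': sets bits 0 4 8 -> bits=10001000100000
After insert 'pig': sets bits 11 12 13 -> bits=10001000100111
After insert 'fox': sets bits 0 1 9 -> bits=11001000110111
After insert 'dog': sets bits 1 3 -> bits=11011000110111
After insert 'bat': sets bits 3 5 7 -> bits=11011101110111
After insert 'jay': sets bits 6 9 10 -> bits=11011111111111
After insert 'emu': sets bits 0 3 8 -> bits=11011111111111

Answer: 11011111111111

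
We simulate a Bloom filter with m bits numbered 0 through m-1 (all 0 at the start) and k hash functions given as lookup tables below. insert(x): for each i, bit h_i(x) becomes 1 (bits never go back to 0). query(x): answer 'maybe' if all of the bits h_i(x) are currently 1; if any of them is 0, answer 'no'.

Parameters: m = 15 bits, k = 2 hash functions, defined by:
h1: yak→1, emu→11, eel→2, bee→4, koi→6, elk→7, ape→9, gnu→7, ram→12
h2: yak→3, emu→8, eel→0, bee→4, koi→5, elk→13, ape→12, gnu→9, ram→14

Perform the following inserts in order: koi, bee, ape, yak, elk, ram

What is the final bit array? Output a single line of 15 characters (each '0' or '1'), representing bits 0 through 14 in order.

Start: bits=000000000000000
After insert 'koi': sets bits 5 6 -> bits=000001100000000
After insert 'bee': sets bits 4 -> bits=000011100000000
After insert 'ape': sets bits 9 12 -> bits=000011100100100
After insert 'yak': sets bits 1 3 -> bits=010111100100100
After insert 'elk': sets bits 7 13 -> bits=010111110100110
After insert 'ram': sets bits 12 14 -> bits=010111110100111

Answer: 010111110100111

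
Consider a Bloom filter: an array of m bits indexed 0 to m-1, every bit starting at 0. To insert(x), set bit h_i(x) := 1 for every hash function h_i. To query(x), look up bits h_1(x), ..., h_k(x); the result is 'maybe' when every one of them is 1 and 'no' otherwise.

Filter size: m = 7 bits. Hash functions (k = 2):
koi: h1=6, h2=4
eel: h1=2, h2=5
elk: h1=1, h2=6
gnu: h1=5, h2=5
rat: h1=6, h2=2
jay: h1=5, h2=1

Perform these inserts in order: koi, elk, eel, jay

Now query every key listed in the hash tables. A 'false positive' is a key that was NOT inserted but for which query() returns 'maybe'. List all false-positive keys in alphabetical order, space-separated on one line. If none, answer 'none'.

Answer: gnu rat

Derivation:
Start: bits=0000000
After insert 'koi': sets bits 4 6 -> bits=0000101
After insert 'elk': sets bits 1 6 -> bits=0100101
After insert 'eel': sets bits 2 5 -> bits=0110111
After insert 'jay': sets bits 1 5 -> bits=0110111
Not inserted: gnu rat — query each against bits=0110111:
query gnu: checks bit5=1 (all 1) -> maybe => FALSE POSITIVE
query rat: checks bit2=1, bit6=1 (all 1) -> maybe => FALSE POSITIVE
False positives (alphabetical): gnu rat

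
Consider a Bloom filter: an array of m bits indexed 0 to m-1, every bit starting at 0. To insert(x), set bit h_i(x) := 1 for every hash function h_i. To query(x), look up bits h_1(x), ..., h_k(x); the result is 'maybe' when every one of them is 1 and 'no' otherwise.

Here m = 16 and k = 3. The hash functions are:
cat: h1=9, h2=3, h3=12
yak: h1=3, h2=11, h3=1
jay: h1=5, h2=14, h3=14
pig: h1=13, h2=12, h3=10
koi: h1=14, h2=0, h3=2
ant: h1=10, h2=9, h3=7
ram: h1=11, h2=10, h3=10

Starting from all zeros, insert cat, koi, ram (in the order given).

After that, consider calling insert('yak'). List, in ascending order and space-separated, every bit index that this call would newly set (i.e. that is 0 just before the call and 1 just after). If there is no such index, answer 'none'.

Answer: 1

Derivation:
Start: bits=0000000000000000
After insert 'cat': sets bits 3 9 12 -> bits=0001000001001000
After insert 'koi': sets bits 0 2 14 -> bits=1011000001001010
After insert 'ram': sets bits 10 11 -> bits=1011000001111010
insert 'yak' would touch bits 1 3 11; currently bit1=0, bit3=1, bit11=1
Bits that are 0 among those (would change 0->1): 1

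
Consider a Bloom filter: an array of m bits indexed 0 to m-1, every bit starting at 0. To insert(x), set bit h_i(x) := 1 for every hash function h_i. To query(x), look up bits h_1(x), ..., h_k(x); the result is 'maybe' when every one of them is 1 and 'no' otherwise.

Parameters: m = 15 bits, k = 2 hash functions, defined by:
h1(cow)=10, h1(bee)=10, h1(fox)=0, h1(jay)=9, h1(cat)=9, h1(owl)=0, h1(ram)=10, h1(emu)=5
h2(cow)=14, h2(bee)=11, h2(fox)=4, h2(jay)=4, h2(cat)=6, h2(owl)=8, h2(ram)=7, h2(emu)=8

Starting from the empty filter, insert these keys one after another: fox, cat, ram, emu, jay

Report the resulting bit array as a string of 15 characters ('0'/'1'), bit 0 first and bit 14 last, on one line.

Answer: 100011111110000

Derivation:
Start: bits=000000000000000
After insert 'fox': sets bits 0 4 -> bits=100010000000000
After insert 'cat': sets bits 6 9 -> bits=100010100100000
After insert 'ram': sets bits 7 10 -> bits=100010110110000
After insert 'emu': sets bits 5 8 -> bits=100011111110000
After insert 'jay': sets bits 4 9 -> bits=100011111110000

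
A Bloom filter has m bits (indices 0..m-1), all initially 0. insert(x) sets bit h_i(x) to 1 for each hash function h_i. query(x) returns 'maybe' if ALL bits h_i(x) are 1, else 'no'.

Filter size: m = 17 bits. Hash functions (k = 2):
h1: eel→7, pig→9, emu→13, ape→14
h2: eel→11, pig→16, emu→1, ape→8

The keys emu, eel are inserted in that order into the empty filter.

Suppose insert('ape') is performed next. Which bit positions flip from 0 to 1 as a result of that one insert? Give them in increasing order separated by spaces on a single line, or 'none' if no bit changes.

Start: bits=00000000000000000
After insert 'emu': sets bits 1 13 -> bits=01000000000001000
After insert 'eel': sets bits 7 11 -> bits=01000001000101000
insert 'ape' would touch bits 8 14; currently bit8=0, bit14=0
Bits that are 0 among those (would change 0->1): 8 14

Answer: 8 14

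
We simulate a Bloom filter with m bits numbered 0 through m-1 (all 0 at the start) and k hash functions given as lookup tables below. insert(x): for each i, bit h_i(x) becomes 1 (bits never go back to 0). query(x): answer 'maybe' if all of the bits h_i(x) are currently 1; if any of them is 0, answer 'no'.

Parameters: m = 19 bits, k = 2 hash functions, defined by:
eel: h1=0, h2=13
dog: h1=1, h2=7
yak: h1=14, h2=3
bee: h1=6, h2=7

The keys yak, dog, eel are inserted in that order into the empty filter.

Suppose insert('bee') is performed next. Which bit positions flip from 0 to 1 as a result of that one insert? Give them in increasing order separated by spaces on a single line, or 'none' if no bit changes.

Start: bits=0000000000000000000
After insert 'yak': sets bits 3 14 -> bits=0001000000000010000
After insert 'dog': sets bits 1 7 -> bits=0101000100000010000
After insert 'eel': sets bits 0 13 -> bits=1101000100000110000
insert 'bee' would touch bits 6 7; currently bit6=0, bit7=1
Bits that are 0 among those (would change 0->1): 6

Answer: 6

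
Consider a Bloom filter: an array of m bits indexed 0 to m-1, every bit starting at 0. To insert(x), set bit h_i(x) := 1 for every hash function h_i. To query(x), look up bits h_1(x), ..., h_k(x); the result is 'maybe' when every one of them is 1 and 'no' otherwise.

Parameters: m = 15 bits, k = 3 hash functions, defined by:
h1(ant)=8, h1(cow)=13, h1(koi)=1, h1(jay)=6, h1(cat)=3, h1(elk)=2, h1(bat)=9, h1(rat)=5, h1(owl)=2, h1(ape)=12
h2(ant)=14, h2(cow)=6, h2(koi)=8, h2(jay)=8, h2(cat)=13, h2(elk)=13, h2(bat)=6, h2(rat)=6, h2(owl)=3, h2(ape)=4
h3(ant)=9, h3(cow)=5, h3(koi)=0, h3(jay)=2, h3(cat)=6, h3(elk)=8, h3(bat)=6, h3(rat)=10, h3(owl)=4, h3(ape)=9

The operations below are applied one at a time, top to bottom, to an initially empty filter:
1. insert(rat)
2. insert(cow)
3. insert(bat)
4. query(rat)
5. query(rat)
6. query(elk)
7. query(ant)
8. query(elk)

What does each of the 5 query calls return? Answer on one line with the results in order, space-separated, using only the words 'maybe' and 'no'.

Start: bits=000000000000000
Op 1: insert rat -> sets bits 5 6 10 -> bits=000001100010000
Op 2: insert cow -> sets bits 5 6 13 -> bits=000001100010010
Op 3: insert bat -> sets bits 6 9 -> bits=000001100110010
Op 4: query rat -> checks bit5=1, bit6=1, bit10=1 (all 1) -> maybe
Op 5: query rat -> checks bit5=1, bit6=1, bit10=1 (all 1) -> maybe
Op 6: query elk -> checks bit2=0, bit8=0, bit13=1 (has a 0) -> no
Op 7: query ant -> checks bit8=0, bit9=1, bit14=0 (has a 0) -> no
Op 8: query elk -> checks bit2=0, bit8=0, bit13=1 (has a 0) -> no
Query results in order: maybe maybe no no no

Answer: maybe maybe no no no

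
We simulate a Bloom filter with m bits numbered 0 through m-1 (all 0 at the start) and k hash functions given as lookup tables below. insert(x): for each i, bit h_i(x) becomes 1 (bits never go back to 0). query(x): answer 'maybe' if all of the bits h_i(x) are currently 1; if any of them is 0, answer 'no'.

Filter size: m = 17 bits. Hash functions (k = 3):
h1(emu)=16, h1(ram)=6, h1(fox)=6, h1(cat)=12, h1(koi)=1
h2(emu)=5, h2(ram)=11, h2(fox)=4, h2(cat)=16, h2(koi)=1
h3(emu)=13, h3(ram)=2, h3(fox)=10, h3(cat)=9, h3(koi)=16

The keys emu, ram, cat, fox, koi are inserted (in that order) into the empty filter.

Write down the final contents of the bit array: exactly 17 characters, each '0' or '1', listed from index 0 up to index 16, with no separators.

Answer: 01101110011111001

Derivation:
Start: bits=00000000000000000
After insert 'emu': sets bits 5 13 16 -> bits=00000100000001001
After insert 'ram': sets bits 2 6 11 -> bits=00100110000101001
After insert 'cat': sets bits 9 12 16 -> bits=00100110010111001
After insert 'fox': sets bits 4 6 10 -> bits=00101110011111001
After insert 'koi': sets bits 1 16 -> bits=01101110011111001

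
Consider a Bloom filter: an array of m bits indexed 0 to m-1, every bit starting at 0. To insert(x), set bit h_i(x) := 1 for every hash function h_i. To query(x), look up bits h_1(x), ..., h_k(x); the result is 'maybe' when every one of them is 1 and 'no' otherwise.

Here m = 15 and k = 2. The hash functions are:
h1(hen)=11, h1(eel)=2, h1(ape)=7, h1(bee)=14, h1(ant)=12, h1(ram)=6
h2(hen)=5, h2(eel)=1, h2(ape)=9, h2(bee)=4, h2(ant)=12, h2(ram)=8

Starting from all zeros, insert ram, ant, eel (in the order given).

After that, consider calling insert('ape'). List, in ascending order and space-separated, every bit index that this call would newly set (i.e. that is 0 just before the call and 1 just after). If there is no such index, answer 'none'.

Answer: 7 9

Derivation:
Start: bits=000000000000000
After insert 'ram': sets bits 6 8 -> bits=000000101000000
After insert 'ant': sets bits 12 -> bits=000000101000100
After insert 'eel': sets bits 1 2 -> bits=011000101000100
insert 'ape' would touch bits 7 9; currently bit7=0, bit9=0
Bits that are 0 among those (would change 0->1): 7 9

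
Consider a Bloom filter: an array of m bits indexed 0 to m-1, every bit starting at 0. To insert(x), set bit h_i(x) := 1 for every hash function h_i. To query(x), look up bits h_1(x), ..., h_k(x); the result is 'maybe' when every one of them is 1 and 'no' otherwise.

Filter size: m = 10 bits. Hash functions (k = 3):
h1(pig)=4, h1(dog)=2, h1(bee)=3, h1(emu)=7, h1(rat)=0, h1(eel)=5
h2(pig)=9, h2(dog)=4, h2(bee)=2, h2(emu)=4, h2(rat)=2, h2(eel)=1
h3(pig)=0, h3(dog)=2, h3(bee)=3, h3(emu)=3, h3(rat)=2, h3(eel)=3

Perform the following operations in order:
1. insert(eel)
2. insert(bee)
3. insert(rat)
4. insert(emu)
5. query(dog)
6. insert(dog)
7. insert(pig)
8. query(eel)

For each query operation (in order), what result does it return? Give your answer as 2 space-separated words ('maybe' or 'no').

Start: bits=0000000000
Op 1: insert eel -> sets bits 1 3 5 -> bits=0101010000
Op 2: insert bee -> sets bits 2 3 -> bits=0111010000
Op 3: insert rat -> sets bits 0 2 -> bits=1111010000
Op 4: insert emu -> sets bits 3 4 7 -> bits=1111110100
Op 5: query dog -> checks bit2=1, bit4=1 (all 1) -> maybe
Op 6: insert dog -> sets bits 2 4 -> bits=1111110100
Op 7: insert pig -> sets bits 0 4 9 -> bits=1111110101
Op 8: query eel -> checks bit1=1, bit3=1, bit5=1 (all 1) -> maybe
Query results in order: maybe maybe

Answer: maybe maybe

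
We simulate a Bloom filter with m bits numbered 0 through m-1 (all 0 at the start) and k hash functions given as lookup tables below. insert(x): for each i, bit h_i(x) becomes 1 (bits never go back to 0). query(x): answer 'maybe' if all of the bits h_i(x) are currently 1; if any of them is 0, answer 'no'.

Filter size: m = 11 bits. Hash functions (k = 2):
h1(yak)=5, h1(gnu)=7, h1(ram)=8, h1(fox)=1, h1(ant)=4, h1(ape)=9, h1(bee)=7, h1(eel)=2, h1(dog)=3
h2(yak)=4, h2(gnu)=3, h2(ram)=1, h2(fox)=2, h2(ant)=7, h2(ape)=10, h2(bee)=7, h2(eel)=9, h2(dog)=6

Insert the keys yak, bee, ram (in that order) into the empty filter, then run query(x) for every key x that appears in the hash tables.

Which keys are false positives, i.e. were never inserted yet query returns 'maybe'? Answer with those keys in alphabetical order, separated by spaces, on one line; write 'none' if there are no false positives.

Start: bits=00000000000
After insert 'yak': sets bits 4 5 -> bits=00001100000
After insert 'bee': sets bits 7 -> bits=00001101000
After insert 'ram': sets bits 1 8 -> bits=01001101100
Not inserted: ant ape dog eel fox gnu — query each against bits=01001101100:
query ant: checks bit4=1, bit7=1 (all 1) -> maybe => FALSE POSITIVE
query ape: checks bit9=0, bit10=0 (has a 0) -> no => not a false positive
query dog: checks bit3=0, bit6=0 (has a 0) -> no => not a false positive
query eel: checks bit2=0, bit9=0 (has a 0) -> no => not a false positive
query fox: checks bit1=1, bit2=0 (has a 0) -> no => not a false positive
query gnu: checks bit3=0, bit7=1 (has a 0) -> no => not a false positive
False positives (alphabetical): ant

Answer: ant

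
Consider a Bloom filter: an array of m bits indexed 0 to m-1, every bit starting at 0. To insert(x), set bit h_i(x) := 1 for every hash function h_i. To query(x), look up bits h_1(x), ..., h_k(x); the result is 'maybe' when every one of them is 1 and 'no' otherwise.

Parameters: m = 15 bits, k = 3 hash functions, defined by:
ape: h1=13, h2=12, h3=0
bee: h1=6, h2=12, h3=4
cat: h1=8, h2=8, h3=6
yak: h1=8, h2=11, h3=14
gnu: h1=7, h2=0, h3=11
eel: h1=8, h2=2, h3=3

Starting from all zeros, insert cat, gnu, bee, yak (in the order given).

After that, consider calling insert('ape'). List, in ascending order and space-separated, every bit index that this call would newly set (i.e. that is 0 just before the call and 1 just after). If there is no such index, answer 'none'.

Answer: 13

Derivation:
Start: bits=000000000000000
After insert 'cat': sets bits 6 8 -> bits=000000101000000
After insert 'gnu': sets bits 0 7 11 -> bits=100000111001000
After insert 'bee': sets bits 4 6 12 -> bits=100010111001100
After insert 'yak': sets bits 8 11 14 -> bits=100010111001101
insert 'ape' would touch bits 0 12 13; currently bit0=1, bit12=1, bit13=0
Bits that are 0 among those (would change 0->1): 13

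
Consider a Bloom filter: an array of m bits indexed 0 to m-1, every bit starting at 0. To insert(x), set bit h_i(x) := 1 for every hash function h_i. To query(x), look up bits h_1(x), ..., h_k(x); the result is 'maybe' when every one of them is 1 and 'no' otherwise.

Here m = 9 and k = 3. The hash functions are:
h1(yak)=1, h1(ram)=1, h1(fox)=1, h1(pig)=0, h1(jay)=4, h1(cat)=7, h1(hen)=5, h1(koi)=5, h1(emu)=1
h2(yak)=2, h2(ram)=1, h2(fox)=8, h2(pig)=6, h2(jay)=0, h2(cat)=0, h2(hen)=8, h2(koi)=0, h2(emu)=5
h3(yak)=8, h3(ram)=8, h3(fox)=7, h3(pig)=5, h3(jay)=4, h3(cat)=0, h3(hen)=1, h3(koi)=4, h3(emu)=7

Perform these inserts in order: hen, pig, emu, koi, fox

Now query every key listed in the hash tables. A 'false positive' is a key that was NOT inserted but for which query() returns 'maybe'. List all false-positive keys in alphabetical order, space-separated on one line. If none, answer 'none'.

Answer: cat jay ram

Derivation:
Start: bits=000000000
After insert 'hen': sets bits 1 5 8 -> bits=010001001
After insert 'pig': sets bits 0 5 6 -> bits=110001101
After insert 'emu': sets bits 1 5 7 -> bits=110001111
After insert 'koi': sets bits 0 4 5 -> bits=110011111
After insert 'fox': sets bits 1 7 8 -> bits=110011111
Not inserted: cat jay ram yak — query each against bits=110011111:
query cat: checks bit0=1, bit7=1 (all 1) -> maybe => FALSE POSITIVE
query jay: checks bit0=1, bit4=1 (all 1) -> maybe => FALSE POSITIVE
query ram: checks bit1=1, bit8=1 (all 1) -> maybe => FALSE POSITIVE
query yak: checks bit1=1, bit2=0, bit8=1 (has a 0) -> no => not a false positive
False positives (alphabetical): cat jay ram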